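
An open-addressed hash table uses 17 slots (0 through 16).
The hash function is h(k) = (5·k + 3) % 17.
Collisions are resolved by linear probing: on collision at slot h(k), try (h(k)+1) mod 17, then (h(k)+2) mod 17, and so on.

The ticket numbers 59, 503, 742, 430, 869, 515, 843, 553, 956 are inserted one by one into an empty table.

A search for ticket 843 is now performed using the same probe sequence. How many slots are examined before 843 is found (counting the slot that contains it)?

59 hashes to 9; slot 9 is free -> place at 9.
503 hashes to 2; slot 2 is free -> place at 2.
742 hashes to 7; slot 7 is free -> place at 7.
430 hashes to 11; slot 11 is free -> place at 11.
869 hashes to 13; slot 13 is free -> place at 13.
515 hashes to 11; 11 taken -> place at 12.
843 hashes to 2; 2 taken -> place at 3.
553 hashes to 14; slot 14 is free -> place at 14.
956 hashes to 6; slot 6 is free -> place at 6.
Table: [-, -, 503, 843, -, -, 956, 742, -, 59, -, 430, 515, 869, 553, -, -]
Lookup 843: h=2, probe 2,3 → found at 3.

2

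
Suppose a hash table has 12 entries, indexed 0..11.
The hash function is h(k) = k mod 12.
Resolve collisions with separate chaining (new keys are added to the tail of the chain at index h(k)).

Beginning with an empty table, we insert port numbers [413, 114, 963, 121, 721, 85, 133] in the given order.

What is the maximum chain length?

Insert 413: h=5, bucket 5 empty → new chain.
Insert 114: h=6, bucket 6 empty → new chain.
Insert 963: h=3, bucket 3 empty → new chain.
Insert 121: h=1, bucket 1 empty → new chain.
Insert 721: h=1, bucket 1 nonempty → append to chain.
Insert 85: h=1, bucket 1 nonempty → append to chain.
Insert 133: h=1, bucket 1 nonempty → append to chain.
Final buckets:
0: _
1: 121 -> 721 -> 85 -> 133
2: _
3: 963
4: _
5: 413
6: 114
7: _
8: _
9: _
10: _
11: _

4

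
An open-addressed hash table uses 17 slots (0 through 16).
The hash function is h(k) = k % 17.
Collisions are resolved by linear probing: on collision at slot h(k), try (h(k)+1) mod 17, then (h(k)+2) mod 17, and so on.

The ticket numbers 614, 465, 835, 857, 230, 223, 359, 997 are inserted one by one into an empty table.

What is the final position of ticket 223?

4

614 hashes to 2; slot 2 is free => place at 2.
465 hashes to 6; slot 6 is free => place at 6.
835 hashes to 2; 2 taken => place at 3.
857 hashes to 7; slot 7 is free => place at 7.
230 hashes to 9; slot 9 is free => place at 9.
223 hashes to 2; 2,3 taken => place at 4.
359 hashes to 2; 2,3,4 taken => place at 5.
997 hashes to 11; slot 11 is free => place at 11.
Table: [-, -, 614, 835, 223, 359, 465, 857, -, 230, -, 997, -, -, -, -, -]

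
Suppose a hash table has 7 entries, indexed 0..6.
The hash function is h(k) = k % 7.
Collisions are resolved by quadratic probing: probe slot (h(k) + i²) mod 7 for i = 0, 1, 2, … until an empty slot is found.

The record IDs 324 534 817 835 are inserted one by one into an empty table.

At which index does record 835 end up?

6

324 hashes to 2; slot 2 is free => place at 2.
534 hashes to 2; 2 taken => place at 3.
817 hashes to 5; slot 5 is free => place at 5.
835 hashes to 2; 2,3 taken => place at 6.
Table: [∅, ∅, 324, 534, ∅, 817, 835]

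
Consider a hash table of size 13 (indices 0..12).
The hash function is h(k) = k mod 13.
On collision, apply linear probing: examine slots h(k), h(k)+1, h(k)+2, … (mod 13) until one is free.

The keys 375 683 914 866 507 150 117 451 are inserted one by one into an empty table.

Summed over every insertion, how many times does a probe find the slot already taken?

375: h=11 -> slot 11
683: h=7 -> slot 7
914: h=4 -> slot 4
866: h=8 -> slot 8
507: h=0 -> slot 0
150: h=7, probe 7,8,9 -> slot 9
117: h=0, probe 0,1 -> slot 1
451: h=9, probe 9,10 -> slot 10
Table: [507, 117, _, _, 914, _, _, 683, 866, 150, 451, 375, _]

4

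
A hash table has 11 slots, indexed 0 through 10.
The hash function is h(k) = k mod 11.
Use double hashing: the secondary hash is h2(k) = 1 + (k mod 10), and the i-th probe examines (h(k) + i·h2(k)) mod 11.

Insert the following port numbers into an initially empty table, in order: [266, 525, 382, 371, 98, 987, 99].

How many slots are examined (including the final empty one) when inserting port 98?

Insert 266: h=2, slot 2 empty → index 2.
Insert 525: h=8, slot 8 empty → index 8.
Insert 382: h=8, h2=3, slot 8 occupied → index 0.
Insert 371: h=8, h2=2, slot 8 occupied → index 10.
Insert 98: h=10, h2=9, slots 10,8 occupied → index 6.
Insert 987: h=8, h2=8, slot 8 occupied → index 5.
Insert 99: h=0, h2=10, slots 0,10 occupied → index 9.
Table: [382, _, 266, _, _, 987, 98, _, 525, 99, 371]

3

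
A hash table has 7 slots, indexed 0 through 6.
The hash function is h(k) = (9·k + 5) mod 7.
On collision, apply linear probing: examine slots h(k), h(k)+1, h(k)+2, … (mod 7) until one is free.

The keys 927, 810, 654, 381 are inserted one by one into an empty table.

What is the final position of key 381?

6

927: h=4 → slot 4
810: h=1 → slot 1
654: h=4, probe 4,5 → slot 5
381: h=4, probe 4,5,6 → slot 6
Table: [∅, 810, ∅, ∅, 927, 654, 381]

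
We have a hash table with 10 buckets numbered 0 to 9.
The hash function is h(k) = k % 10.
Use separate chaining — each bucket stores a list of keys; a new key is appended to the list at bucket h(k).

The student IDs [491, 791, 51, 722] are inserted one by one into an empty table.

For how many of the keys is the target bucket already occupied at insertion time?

2

Insert 491: h=1, bucket 1 empty -> new chain.
Insert 791: h=1, bucket 1 nonempty -> append to chain.
Insert 51: h=1, bucket 1 nonempty -> append to chain.
Insert 722: h=2, bucket 2 empty -> new chain.
Final buckets:
0: .
1: 491 -> 791 -> 51
2: 722
3: .
4: .
5: .
6: .
7: .
8: .
9: .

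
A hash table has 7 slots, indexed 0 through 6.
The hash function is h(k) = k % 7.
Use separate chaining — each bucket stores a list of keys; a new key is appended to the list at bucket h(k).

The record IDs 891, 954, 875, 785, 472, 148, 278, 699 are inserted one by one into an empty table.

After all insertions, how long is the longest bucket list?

891 → bucket 2
954 → bucket 2 (collision)
875 → bucket 0
785 → bucket 1
472 → bucket 3
148 → bucket 1 (collision)
278 → bucket 5
699 → bucket 6
Final buckets:
0: 875
1: 785 -> 148
2: 891 -> 954
3: 472
4: ∅
5: 278
6: 699

2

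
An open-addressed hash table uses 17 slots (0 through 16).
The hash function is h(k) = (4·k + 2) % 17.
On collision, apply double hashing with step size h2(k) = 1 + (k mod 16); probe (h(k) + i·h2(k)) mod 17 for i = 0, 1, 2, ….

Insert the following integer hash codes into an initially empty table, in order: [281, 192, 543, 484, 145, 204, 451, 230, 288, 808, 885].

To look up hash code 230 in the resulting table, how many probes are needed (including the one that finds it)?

281: h=4 => slot 4
192: h=5 => slot 5
543: h=15 => slot 15
484: h=0 => slot 0
145: h=4, h2=2, probe 4,6 => slot 6
204: h=2 => slot 2
451: h=4, h2=4, probe 4,8 => slot 8
230: h=4, h2=7, probe 4,11 => slot 11
288: h=15, h2=1, probe 15,16 => slot 16
808: h=4, h2=9, probe 4,13 => slot 13
885: h=6, h2=6, probe 6,12 => slot 12
Table: [484, —, 204, —, 281, 192, 145, —, 451, —, —, 230, 885, 808, —, 543, 288]
Lookup 230: h=4, h2=7, probe 4,11 → found at 11.

2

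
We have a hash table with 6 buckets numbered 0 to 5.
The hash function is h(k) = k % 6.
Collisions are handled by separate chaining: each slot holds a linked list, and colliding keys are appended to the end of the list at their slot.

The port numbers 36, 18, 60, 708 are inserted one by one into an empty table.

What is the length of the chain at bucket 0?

Insert 36: h=0, bucket 0 empty -> new chain.
Insert 18: h=0, bucket 0 nonempty -> append to chain.
Insert 60: h=0, bucket 0 nonempty -> append to chain.
Insert 708: h=0, bucket 0 nonempty -> append to chain.
Final buckets:
0: 36 -> 18 -> 60 -> 708
1: -
2: -
3: -
4: -
5: -

4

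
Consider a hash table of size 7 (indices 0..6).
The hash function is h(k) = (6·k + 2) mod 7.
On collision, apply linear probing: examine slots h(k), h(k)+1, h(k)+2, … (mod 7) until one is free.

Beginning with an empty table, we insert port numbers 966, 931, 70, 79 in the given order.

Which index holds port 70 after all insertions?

4

966 hashes to 2; slot 2 is free -> place at 2.
931 hashes to 2; 2 taken -> place at 3.
70 hashes to 2; 2,3 taken -> place at 4.
79 hashes to 0; slot 0 is free -> place at 0.
Table: [79, _, 966, 931, 70, _, _]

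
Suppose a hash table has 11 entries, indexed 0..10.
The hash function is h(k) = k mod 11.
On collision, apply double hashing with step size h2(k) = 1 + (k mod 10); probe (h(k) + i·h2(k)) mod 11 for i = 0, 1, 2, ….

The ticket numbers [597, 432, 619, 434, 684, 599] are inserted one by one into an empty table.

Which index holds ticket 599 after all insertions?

4

597 hashes to 3; slot 3 is free → place at 3.
432 hashes to 3, h2=3; 3 taken → place at 6.
619 hashes to 3, h2=10; 3 taken → place at 2.
434 hashes to 5; slot 5 is free → place at 5.
684 hashes to 2, h2=5; 2 taken → place at 7.
599 hashes to 5, h2=10; 5 taken → place at 4.
Table: [-, -, 619, 597, 599, 434, 432, 684, -, -, -]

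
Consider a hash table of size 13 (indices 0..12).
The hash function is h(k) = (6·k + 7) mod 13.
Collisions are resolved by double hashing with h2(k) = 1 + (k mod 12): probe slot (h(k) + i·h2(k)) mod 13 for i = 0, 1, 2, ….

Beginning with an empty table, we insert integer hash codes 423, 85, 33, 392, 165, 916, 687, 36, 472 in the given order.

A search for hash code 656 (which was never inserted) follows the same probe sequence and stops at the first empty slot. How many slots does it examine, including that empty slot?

Insert 423: h=10, slot 10 empty => index 10.
Insert 85: h=10, h2=2, slot 10 occupied => index 12.
Insert 33: h=10, h2=10, slot 10 occupied => index 7.
Insert 392: h=6, slot 6 empty => index 6.
Insert 165: h=9, slot 9 empty => index 9.
Insert 916: h=4, slot 4 empty => index 4.
Insert 687: h=8, slot 8 empty => index 8.
Insert 36: h=2, slot 2 empty => index 2.
Insert 472: h=5, slot 5 empty => index 5.
Table: [—, —, 36, —, 916, 472, 392, 33, 687, 165, 423, —, 85]
Lookup 656: h=4, h2=9, probe 4,0 → slot 0 empty, not found.

2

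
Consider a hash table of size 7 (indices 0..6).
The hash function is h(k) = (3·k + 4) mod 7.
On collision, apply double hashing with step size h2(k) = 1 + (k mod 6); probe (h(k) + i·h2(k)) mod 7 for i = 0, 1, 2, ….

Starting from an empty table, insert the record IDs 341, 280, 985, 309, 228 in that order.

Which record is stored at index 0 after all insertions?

Insert 341: h=5, slot 5 empty => index 5.
Insert 280: h=4, slot 4 empty => index 4.
Insert 985: h=5, h2=2, slot 5 occupied => index 0.
Insert 309: h=0, h2=4, slots 0,4 occupied => index 1.
Insert 228: h=2, slot 2 empty => index 2.
Table: [985, 309, 228, —, 280, 341, —]

985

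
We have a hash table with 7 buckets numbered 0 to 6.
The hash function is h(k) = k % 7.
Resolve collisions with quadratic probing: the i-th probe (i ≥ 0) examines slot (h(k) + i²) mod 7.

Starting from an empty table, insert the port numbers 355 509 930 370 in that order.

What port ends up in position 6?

509

Insert 355: h=5, slot 5 empty → index 5.
Insert 509: h=5, slot 5 occupied → index 6.
Insert 930: h=6, slot 6 occupied → index 0.
Insert 370: h=6, slots 6,0 occupied → index 3.
Table: [930, ., ., 370, ., 355, 509]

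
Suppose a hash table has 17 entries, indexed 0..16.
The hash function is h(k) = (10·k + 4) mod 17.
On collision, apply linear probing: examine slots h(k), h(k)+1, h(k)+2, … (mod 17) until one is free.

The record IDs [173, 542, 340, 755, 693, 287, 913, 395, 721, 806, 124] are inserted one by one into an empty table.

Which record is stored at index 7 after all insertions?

173 hashes to 0; slot 0 is free → place at 0.
542 hashes to 1; slot 1 is free → place at 1.
340 hashes to 4; slot 4 is free → place at 4.
755 hashes to 6; slot 6 is free → place at 6.
693 hashes to 15; slot 15 is free → place at 15.
287 hashes to 1; 1 taken → place at 2.
913 hashes to 5; slot 5 is free → place at 5.
395 hashes to 10; slot 10 is free → place at 10.
721 hashes to 6; 6 taken → place at 7.
806 hashes to 6; 6,7 taken → place at 8.
124 hashes to 3; slot 3 is free → place at 3.
Table: [173, 542, 287, 124, 340, 913, 755, 721, 806, _, 395, _, _, _, _, 693, _]

721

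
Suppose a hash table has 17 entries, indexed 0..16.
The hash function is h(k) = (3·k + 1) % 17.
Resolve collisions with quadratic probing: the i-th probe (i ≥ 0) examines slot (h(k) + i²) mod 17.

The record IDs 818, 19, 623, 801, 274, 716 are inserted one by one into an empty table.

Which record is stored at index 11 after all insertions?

818 hashes to 7; slot 7 is free -> place at 7.
19 hashes to 7; 7 taken -> place at 8.
623 hashes to 0; slot 0 is free -> place at 0.
801 hashes to 7; 7,8 taken -> place at 11.
274 hashes to 7; 7,8,11 taken -> place at 16.
716 hashes to 7; 7,8,11,16 taken -> place at 6.
Table: [623, _, _, _, _, _, 716, 818, 19, _, _, 801, _, _, _, _, 274]

801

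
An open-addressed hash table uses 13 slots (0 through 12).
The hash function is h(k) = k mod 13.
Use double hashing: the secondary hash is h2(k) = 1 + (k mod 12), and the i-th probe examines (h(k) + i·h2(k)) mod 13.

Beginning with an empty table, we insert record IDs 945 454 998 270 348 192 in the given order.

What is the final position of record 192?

945: h=9 => slot 9
454: h=12 => slot 12
998: h=10 => slot 10
270: h=10, h2=7, probe 10,4 => slot 4
348: h=10, h2=1, probe 10,11 => slot 11
192: h=10, h2=1, probe 10,11,12,0 => slot 0
Table: [192, —, —, —, 270, —, —, —, —, 945, 998, 348, 454]

0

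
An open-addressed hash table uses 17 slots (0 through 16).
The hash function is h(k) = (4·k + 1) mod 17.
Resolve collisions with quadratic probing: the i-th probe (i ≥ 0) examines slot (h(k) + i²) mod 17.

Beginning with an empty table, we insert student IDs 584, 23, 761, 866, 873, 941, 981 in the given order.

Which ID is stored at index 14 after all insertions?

Insert 584: h=8, slot 8 empty -> index 8.
Insert 23: h=8, slot 8 occupied -> index 9.
Insert 761: h=2, slot 2 empty -> index 2.
Insert 866: h=14, slot 14 empty -> index 14.
Insert 873: h=8, slots 8,9 occupied -> index 12.
Insert 941: h=8, slots 8,9,12 occupied -> index 0.
Insert 981: h=15, slot 15 empty -> index 15.
Table: [941, _, 761, _, _, _, _, _, 584, 23, _, _, 873, _, 866, 981, _]

866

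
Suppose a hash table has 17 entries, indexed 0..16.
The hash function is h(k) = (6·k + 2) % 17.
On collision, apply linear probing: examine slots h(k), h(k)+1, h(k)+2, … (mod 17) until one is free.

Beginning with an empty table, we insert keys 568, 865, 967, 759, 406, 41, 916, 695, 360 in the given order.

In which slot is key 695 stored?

13

568 hashes to 10; slot 10 is free → place at 10.
865 hashes to 7; slot 7 is free → place at 7.
967 hashes to 7; 7 taken → place at 8.
759 hashes to 0; slot 0 is free → place at 0.
406 hashes to 7; 7,8 taken → place at 9.
41 hashes to 10; 10 taken → place at 11.
916 hashes to 7; 7,8,9,10,11 taken → place at 12.
695 hashes to 7; 7,8,9,10,11,12 taken → place at 13.
360 hashes to 3; slot 3 is free → place at 3.
Table: [759, -, -, 360, -, -, -, 865, 967, 406, 568, 41, 916, 695, -, -, -]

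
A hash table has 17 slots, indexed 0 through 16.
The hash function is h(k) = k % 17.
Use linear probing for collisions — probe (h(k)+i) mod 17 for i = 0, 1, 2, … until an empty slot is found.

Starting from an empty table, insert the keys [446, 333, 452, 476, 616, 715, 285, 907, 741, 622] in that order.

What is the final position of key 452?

11

Insert 446: h=4, slot 4 empty -> index 4.
Insert 333: h=10, slot 10 empty -> index 10.
Insert 452: h=10, slot 10 occupied -> index 11.
Insert 476: h=0, slot 0 empty -> index 0.
Insert 616: h=4, slot 4 occupied -> index 5.
Insert 715: h=1, slot 1 empty -> index 1.
Insert 285: h=13, slot 13 empty -> index 13.
Insert 907: h=6, slot 6 empty -> index 6.
Insert 741: h=10, slots 10,11 occupied -> index 12.
Insert 622: h=10, slots 10,11,12,13 occupied -> index 14.
Table: [476, 715, ∅, ∅, 446, 616, 907, ∅, ∅, ∅, 333, 452, 741, 285, 622, ∅, ∅]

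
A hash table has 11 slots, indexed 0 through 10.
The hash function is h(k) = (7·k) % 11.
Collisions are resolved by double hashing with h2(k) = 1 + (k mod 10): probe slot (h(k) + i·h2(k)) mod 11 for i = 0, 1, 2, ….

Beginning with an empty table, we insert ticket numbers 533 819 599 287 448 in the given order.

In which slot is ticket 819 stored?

1

533 hashes to 2; slot 2 is free => place at 2.
819 hashes to 2, h2=10; 2 taken => place at 1.
599 hashes to 2, h2=10; 2,1 taken => place at 0.
287 hashes to 7; slot 7 is free => place at 7.
448 hashes to 1, h2=9; 1 taken => place at 10.
Table: [599, 819, 533, ∅, ∅, ∅, ∅, 287, ∅, ∅, 448]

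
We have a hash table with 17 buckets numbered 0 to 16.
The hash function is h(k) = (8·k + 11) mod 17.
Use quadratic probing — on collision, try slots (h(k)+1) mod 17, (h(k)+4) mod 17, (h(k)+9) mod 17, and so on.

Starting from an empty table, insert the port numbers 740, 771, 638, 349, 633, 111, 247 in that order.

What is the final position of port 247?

740: h=15 => slot 15
771: h=8 => slot 8
638: h=15, probe 15,16 => slot 16
349: h=15, probe 15,16,2 => slot 2
633: h=9 => slot 9
111: h=15, probe 15,16,2,7 => slot 7
247: h=15, probe 15,16,2,7,14 => slot 14
Table: [∅, ∅, 349, ∅, ∅, ∅, ∅, 111, 771, 633, ∅, ∅, ∅, ∅, 247, 740, 638]

14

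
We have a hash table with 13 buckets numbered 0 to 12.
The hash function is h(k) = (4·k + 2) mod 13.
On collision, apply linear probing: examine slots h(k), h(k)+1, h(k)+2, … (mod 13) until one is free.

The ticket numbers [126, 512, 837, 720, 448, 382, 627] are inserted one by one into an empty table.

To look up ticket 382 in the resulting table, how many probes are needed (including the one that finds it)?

126: h=12 → slot 12
512: h=9 → slot 9
837: h=9, probe 9,10 → slot 10
720: h=9, probe 9,10,11 → slot 11
448: h=0 → slot 0
382: h=9, probe 9,10,11,12,0,1 → slot 1
627: h=1, probe 1,2 → slot 2
Table: [448, 382, 627, —, —, —, —, —, —, 512, 837, 720, 126]
Lookup 382: h=9, probe 9,10,11,12,0,1 → found at 1.

6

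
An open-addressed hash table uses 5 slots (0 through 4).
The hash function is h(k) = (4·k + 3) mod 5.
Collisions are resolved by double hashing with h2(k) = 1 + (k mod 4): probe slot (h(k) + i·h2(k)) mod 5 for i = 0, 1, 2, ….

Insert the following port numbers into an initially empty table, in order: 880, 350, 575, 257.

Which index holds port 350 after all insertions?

Insert 880: h=3, slot 3 empty => index 3.
Insert 350: h=3, h2=3, slot 3 occupied => index 1.
Insert 575: h=3, h2=4, slot 3 occupied => index 2.
Insert 257: h=1, h2=2, slots 1,3 occupied => index 0.
Table: [257, 350, 575, 880, .]

1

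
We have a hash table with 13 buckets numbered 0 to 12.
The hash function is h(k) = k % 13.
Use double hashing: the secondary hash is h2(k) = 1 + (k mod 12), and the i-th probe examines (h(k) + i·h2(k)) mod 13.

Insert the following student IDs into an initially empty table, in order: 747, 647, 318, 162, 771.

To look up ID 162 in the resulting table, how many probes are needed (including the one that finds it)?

3

747: h=6 -> slot 6
647: h=10 -> slot 10
318: h=6, h2=7, probe 6,0 -> slot 0
162: h=6, h2=7, probe 6,0,7 -> slot 7
771: h=4 -> slot 4
Table: [318, ., ., ., 771, ., 747, 162, ., ., 647, ., .]
Lookup 162: h=6, h2=7, probe 6,0,7 → found at 7.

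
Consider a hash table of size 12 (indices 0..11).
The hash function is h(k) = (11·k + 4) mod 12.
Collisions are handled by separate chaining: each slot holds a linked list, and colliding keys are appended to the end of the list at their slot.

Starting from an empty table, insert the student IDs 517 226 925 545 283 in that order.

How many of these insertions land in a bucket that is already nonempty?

1

517 → bucket 3
226 → bucket 6
925 → bucket 3 (collision)
545 → bucket 11
283 → bucket 9
Final buckets:
0: _
1: _
2: _
3: 517 -> 925
4: _
5: _
6: 226
7: _
8: _
9: 283
10: _
11: 545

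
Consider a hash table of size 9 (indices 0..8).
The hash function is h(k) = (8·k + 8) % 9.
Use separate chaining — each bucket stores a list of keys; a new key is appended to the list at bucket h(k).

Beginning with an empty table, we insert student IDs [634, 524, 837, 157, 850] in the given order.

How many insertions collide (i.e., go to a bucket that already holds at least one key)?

Insert 634: h=4, bucket 4 empty → new chain.
Insert 524: h=6, bucket 6 empty → new chain.
Insert 837: h=8, bucket 8 empty → new chain.
Insert 157: h=4, bucket 4 nonempty → append to chain.
Insert 850: h=4, bucket 4 nonempty → append to chain.
Final buckets:
0: _
1: _
2: _
3: _
4: 634 -> 157 -> 850
5: _
6: 524
7: _
8: 837

2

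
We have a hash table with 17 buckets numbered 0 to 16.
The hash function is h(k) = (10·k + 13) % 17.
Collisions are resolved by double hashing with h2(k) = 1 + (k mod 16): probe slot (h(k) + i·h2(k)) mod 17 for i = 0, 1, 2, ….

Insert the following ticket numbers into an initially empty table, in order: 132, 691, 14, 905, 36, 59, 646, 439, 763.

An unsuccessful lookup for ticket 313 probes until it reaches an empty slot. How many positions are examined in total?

3

Insert 132: h=7, slot 7 empty => index 7.
Insert 691: h=4, slot 4 empty => index 4.
Insert 14: h=0, slot 0 empty => index 0.
Insert 905: h=2, slot 2 empty => index 2.
Insert 36: h=16, slot 16 empty => index 16.
Insert 59: h=8, slot 8 empty => index 8.
Insert 646: h=13, slot 13 empty => index 13.
Insert 439: h=0, h2=8, slots 0,8,16,7 occupied => index 15.
Insert 763: h=10, slot 10 empty => index 10.
Table: [14, _, 905, _, 691, _, _, 132, 59, _, 763, _, _, 646, _, 439, 36]
Lookup 313: h=15, h2=10, probe 15,8,1 → slot 1 empty, not found.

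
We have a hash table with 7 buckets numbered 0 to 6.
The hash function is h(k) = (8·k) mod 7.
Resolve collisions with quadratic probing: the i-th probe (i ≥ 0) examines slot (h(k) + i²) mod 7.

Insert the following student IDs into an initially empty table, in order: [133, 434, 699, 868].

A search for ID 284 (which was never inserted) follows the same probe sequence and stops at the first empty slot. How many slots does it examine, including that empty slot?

Insert 133: h=0, slot 0 empty => index 0.
Insert 434: h=0, slot 0 occupied => index 1.
Insert 699: h=6, slot 6 empty => index 6.
Insert 868: h=0, slots 0,1 occupied => index 4.
Table: [133, 434, —, —, 868, —, 699]
Lookup 284: h=4, probe 4,5 → slot 5 empty, not found.

2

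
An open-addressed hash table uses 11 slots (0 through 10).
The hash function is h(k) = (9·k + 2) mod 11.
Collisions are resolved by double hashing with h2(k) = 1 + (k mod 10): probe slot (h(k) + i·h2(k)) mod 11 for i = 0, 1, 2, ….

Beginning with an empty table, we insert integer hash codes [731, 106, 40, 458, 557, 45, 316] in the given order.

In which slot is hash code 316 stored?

731 hashes to 3; slot 3 is free => place at 3.
106 hashes to 10; slot 10 is free => place at 10.
40 hashes to 10, h2=1; 10 taken => place at 0.
458 hashes to 10, h2=9; 10 taken => place at 8.
557 hashes to 10, h2=8; 10 taken => place at 7.
45 hashes to 0, h2=6; 0 taken => place at 6.
316 hashes to 8, h2=7; 8 taken => place at 4.
Table: [40, ∅, ∅, 731, 316, ∅, 45, 557, 458, ∅, 106]

4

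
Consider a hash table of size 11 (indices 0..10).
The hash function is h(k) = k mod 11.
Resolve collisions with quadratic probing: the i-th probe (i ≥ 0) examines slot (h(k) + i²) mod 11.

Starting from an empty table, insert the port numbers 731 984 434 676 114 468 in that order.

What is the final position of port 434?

9

731: h=5 → slot 5
984: h=5, probe 5,6 → slot 6
434: h=5, probe 5,6,9 → slot 9
676: h=5, probe 5,6,9,3 → slot 3
114: h=4 → slot 4
468: h=6, probe 6,7 → slot 7
Table: [., ., ., 676, 114, 731, 984, 468, ., 434, .]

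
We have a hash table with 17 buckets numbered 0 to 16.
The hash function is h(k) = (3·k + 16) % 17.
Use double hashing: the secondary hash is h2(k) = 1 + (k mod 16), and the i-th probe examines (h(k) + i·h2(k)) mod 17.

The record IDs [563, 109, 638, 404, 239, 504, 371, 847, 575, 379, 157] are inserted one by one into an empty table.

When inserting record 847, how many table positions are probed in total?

563 hashes to 5; slot 5 is free → place at 5.
109 hashes to 3; slot 3 is free → place at 3.
638 hashes to 9; slot 9 is free → place at 9.
404 hashes to 4; slot 4 is free → place at 4.
239 hashes to 2; slot 2 is free → place at 2.
504 hashes to 15; slot 15 is free → place at 15.
371 hashes to 7; slot 7 is free → place at 7.
847 hashes to 7, h2=16; 7 taken → place at 6.
575 hashes to 7, h2=16; 7,6,5,4,3,2 taken → place at 1.
379 hashes to 14; slot 14 is free → place at 14.
157 hashes to 11; slot 11 is free → place at 11.
Table: [., 575, 239, 109, 404, 563, 847, 371, ., 638, ., 157, ., ., 379, 504, .]

2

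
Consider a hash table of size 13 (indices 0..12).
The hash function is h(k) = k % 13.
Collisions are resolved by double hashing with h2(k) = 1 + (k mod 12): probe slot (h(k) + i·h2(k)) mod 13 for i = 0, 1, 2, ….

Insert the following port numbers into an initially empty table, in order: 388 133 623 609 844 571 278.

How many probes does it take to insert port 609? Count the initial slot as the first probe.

388: h=11 → slot 11
133: h=3 → slot 3
623: h=12 → slot 12
609: h=11, h2=10, probe 11,8 → slot 8
844: h=12, h2=5, probe 12,4 → slot 4
571: h=12, h2=8, probe 12,7 → slot 7
278: h=5 → slot 5
Table: [—, —, —, 133, 844, 278, —, 571, 609, —, —, 388, 623]

2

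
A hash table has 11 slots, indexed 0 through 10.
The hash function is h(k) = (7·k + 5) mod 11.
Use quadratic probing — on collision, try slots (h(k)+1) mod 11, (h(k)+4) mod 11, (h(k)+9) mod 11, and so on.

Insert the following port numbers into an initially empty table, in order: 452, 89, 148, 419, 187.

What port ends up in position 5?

419

Insert 452: h=1, slot 1 empty -> index 1.
Insert 89: h=1, slot 1 occupied -> index 2.
Insert 148: h=7, slot 7 empty -> index 7.
Insert 419: h=1, slots 1,2 occupied -> index 5.
Insert 187: h=5, slot 5 occupied -> index 6.
Table: [., 452, 89, ., ., 419, 187, 148, ., ., .]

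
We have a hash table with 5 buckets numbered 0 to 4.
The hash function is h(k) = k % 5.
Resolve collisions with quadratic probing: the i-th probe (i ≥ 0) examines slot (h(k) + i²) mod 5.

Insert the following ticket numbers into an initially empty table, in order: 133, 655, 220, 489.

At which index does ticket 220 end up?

1

Insert 133: h=3, slot 3 empty => index 3.
Insert 655: h=0, slot 0 empty => index 0.
Insert 220: h=0, slot 0 occupied => index 1.
Insert 489: h=4, slot 4 empty => index 4.
Table: [655, 220, —, 133, 489]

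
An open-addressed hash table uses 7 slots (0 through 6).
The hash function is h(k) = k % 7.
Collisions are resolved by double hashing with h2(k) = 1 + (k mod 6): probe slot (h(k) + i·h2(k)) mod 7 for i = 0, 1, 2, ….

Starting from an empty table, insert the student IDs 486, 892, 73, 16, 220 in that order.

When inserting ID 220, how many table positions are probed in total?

3

486 hashes to 3; slot 3 is free → place at 3.
892 hashes to 3, h2=5; 3 taken → place at 1.
73 hashes to 3, h2=2; 3 taken → place at 5.
16 hashes to 2; slot 2 is free → place at 2.
220 hashes to 3, h2=5; 3,1 taken → place at 6.
Table: [∅, 892, 16, 486, ∅, 73, 220]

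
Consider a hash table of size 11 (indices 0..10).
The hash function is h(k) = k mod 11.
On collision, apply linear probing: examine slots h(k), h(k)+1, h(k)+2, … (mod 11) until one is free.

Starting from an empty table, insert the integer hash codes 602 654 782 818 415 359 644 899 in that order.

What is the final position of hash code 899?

10

602 hashes to 8; slot 8 is free => place at 8.
654 hashes to 5; slot 5 is free => place at 5.
782 hashes to 1; slot 1 is free => place at 1.
818 hashes to 4; slot 4 is free => place at 4.
415 hashes to 8; 8 taken => place at 9.
359 hashes to 7; slot 7 is free => place at 7.
644 hashes to 6; slot 6 is free => place at 6.
899 hashes to 8; 8,9 taken => place at 10.
Table: [., 782, ., ., 818, 654, 644, 359, 602, 415, 899]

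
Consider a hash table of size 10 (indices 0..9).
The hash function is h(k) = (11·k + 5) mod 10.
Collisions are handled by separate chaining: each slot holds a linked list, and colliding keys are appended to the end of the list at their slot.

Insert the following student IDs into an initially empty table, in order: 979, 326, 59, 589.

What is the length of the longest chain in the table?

Insert 979: h=4, bucket 4 empty → new chain.
Insert 326: h=1, bucket 1 empty → new chain.
Insert 59: h=4, bucket 4 nonempty → append to chain.
Insert 589: h=4, bucket 4 nonempty → append to chain.
Final buckets:
0: -
1: 326
2: -
3: -
4: 979 -> 59 -> 589
5: -
6: -
7: -
8: -
9: -

3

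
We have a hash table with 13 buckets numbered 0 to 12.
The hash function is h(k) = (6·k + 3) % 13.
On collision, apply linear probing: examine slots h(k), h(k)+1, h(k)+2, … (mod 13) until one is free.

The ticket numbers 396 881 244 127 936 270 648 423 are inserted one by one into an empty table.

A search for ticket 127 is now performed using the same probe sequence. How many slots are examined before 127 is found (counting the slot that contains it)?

4

396 hashes to 0; slot 0 is free → place at 0.
881 hashes to 11; slot 11 is free → place at 11.
244 hashes to 11; 11 taken → place at 12.
127 hashes to 11; 11,12,0 taken → place at 1.
936 hashes to 3; slot 3 is free → place at 3.
270 hashes to 11; 11,12,0,1 taken → place at 2.
648 hashes to 4; slot 4 is free → place at 4.
423 hashes to 6; slot 6 is free → place at 6.
Table: [396, 127, 270, 936, 648, ∅, 423, ∅, ∅, ∅, ∅, 881, 244]
Lookup 127: h=11, probe 11,12,0,1 → found at 1.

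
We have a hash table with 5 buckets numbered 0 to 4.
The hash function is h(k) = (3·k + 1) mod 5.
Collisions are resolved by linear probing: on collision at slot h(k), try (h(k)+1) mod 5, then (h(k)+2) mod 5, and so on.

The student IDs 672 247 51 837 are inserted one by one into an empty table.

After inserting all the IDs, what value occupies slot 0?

Insert 672: h=2, slot 2 empty -> index 2.
Insert 247: h=2, slot 2 occupied -> index 3.
Insert 51: h=4, slot 4 empty -> index 4.
Insert 837: h=2, slots 2,3,4 occupied -> index 0.
Table: [837, _, 672, 247, 51]

837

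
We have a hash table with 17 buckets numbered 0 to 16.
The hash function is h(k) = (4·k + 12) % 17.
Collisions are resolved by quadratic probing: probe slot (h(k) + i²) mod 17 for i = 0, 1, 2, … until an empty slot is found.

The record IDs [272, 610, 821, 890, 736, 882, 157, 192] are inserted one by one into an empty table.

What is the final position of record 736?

272: h=12 → slot 12
610: h=4 → slot 4
821: h=15 → slot 15
890: h=2 → slot 2
736: h=15, probe 15,16 → slot 16
882: h=4, probe 4,5 → slot 5
157: h=11 → slot 11
192: h=15, probe 15,16,2,7 → slot 7
Table: [∅, ∅, 890, ∅, 610, 882, ∅, 192, ∅, ∅, ∅, 157, 272, ∅, ∅, 821, 736]

16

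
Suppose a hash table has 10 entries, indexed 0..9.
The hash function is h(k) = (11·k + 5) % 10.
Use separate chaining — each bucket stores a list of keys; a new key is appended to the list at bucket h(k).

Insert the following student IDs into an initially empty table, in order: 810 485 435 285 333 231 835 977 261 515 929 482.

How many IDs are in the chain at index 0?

5

Insert 810: h=5, bucket 5 empty -> new chain.
Insert 485: h=0, bucket 0 empty -> new chain.
Insert 435: h=0, bucket 0 nonempty -> append to chain.
Insert 285: h=0, bucket 0 nonempty -> append to chain.
Insert 333: h=8, bucket 8 empty -> new chain.
Insert 231: h=6, bucket 6 empty -> new chain.
Insert 835: h=0, bucket 0 nonempty -> append to chain.
Insert 977: h=2, bucket 2 empty -> new chain.
Insert 261: h=6, bucket 6 nonempty -> append to chain.
Insert 515: h=0, bucket 0 nonempty -> append to chain.
Insert 929: h=4, bucket 4 empty -> new chain.
Insert 482: h=7, bucket 7 empty -> new chain.
Final buckets:
0: 485 -> 435 -> 285 -> 835 -> 515
1: -
2: 977
3: -
4: 929
5: 810
6: 231 -> 261
7: 482
8: 333
9: -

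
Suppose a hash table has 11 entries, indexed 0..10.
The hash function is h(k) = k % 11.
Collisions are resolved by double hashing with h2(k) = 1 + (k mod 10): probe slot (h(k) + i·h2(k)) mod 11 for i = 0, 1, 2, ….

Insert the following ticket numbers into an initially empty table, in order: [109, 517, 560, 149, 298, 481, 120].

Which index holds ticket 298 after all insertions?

109: h=10 -> slot 10
517: h=0 -> slot 0
560: h=10, h2=1, probe 10,0,1 -> slot 1
149: h=6 -> slot 6
298: h=1, h2=9, probe 1,10,8 -> slot 8
481: h=8, h2=2, probe 8,10,1,3 -> slot 3
120: h=10, h2=1, probe 10,0,1,2 -> slot 2
Table: [517, 560, 120, 481, _, _, 149, _, 298, _, 109]

8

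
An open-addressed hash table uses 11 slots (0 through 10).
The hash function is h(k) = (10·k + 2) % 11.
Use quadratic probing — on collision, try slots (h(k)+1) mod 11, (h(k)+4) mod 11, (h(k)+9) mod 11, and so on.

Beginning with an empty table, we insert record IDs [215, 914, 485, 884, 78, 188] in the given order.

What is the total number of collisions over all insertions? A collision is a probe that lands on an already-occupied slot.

Insert 215: h=7, slot 7 empty => index 7.
Insert 914: h=1, slot 1 empty => index 1.
Insert 485: h=1, slot 1 occupied => index 2.
Insert 884: h=9, slot 9 empty => index 9.
Insert 78: h=1, slots 1,2 occupied => index 5.
Insert 188: h=1, slots 1,2,5 occupied => index 10.
Table: [—, 914, 485, —, —, 78, —, 215, —, 884, 188]

6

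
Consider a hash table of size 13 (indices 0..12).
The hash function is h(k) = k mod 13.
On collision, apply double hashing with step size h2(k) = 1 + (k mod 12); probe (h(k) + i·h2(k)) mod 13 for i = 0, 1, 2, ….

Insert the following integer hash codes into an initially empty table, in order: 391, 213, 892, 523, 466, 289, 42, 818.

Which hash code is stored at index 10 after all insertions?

42

Insert 391: h=1, slot 1 empty => index 1.
Insert 213: h=5, slot 5 empty => index 5.
Insert 892: h=8, slot 8 empty => index 8.
Insert 523: h=3, slot 3 empty => index 3.
Insert 466: h=11, slot 11 empty => index 11.
Insert 289: h=3, h2=2, slots 3,5 occupied => index 7.
Insert 42: h=3, h2=7, slot 3 occupied => index 10.
Insert 818: h=12, slot 12 empty => index 12.
Table: [., 391, ., 523, ., 213, ., 289, 892, ., 42, 466, 818]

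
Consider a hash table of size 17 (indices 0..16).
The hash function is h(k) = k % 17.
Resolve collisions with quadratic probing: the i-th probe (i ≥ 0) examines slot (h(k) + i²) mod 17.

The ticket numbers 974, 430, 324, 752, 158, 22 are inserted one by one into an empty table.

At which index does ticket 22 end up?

14

974: h=5 -> slot 5
430: h=5, probe 5,6 -> slot 6
324: h=1 -> slot 1
752: h=4 -> slot 4
158: h=5, probe 5,6,9 -> slot 9
22: h=5, probe 5,6,9,14 -> slot 14
Table: [∅, 324, ∅, ∅, 752, 974, 430, ∅, ∅, 158, ∅, ∅, ∅, ∅, 22, ∅, ∅]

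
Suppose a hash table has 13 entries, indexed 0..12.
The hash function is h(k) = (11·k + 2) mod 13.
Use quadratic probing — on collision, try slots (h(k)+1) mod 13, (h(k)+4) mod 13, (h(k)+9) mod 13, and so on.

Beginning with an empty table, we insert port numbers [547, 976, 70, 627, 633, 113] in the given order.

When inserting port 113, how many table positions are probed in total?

Insert 547: h=0, slot 0 empty => index 0.
Insert 976: h=0, slot 0 occupied => index 1.
Insert 70: h=5, slot 5 empty => index 5.
Insert 627: h=9, slot 9 empty => index 9.
Insert 633: h=10, slot 10 empty => index 10.
Insert 113: h=10, slot 10 occupied => index 11.
Table: [547, 976, —, —, —, 70, —, —, —, 627, 633, 113, —]

2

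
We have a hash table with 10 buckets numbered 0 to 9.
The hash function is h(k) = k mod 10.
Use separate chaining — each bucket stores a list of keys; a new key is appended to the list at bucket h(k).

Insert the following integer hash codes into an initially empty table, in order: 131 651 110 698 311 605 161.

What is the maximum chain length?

Insert 131: h=1, bucket 1 empty -> new chain.
Insert 651: h=1, bucket 1 nonempty -> append to chain.
Insert 110: h=0, bucket 0 empty -> new chain.
Insert 698: h=8, bucket 8 empty -> new chain.
Insert 311: h=1, bucket 1 nonempty -> append to chain.
Insert 605: h=5, bucket 5 empty -> new chain.
Insert 161: h=1, bucket 1 nonempty -> append to chain.
Final buckets:
0: 110
1: 131 -> 651 -> 311 -> 161
2: .
3: .
4: .
5: 605
6: .
7: .
8: 698
9: .

4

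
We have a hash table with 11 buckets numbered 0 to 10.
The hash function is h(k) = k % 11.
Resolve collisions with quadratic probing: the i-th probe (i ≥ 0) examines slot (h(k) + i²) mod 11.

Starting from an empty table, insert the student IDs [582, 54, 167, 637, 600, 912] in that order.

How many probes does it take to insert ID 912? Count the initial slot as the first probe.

582 hashes to 10; slot 10 is free => place at 10.
54 hashes to 10; 10 taken => place at 0.
167 hashes to 2; slot 2 is free => place at 2.
637 hashes to 10; 10,0 taken => place at 3.
600 hashes to 6; slot 6 is free => place at 6.
912 hashes to 10; 10,0,3 taken => place at 8.
Table: [54, ., 167, 637, ., ., 600, ., 912, ., 582]

4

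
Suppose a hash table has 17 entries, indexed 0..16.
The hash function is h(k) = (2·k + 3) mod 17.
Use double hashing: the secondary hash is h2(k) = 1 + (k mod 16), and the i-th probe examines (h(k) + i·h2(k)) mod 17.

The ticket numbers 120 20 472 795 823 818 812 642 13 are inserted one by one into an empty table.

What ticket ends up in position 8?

812

120: h=5 -> slot 5
20: h=9 -> slot 9
472: h=12 -> slot 12
795: h=12, h2=12, probe 12,7 -> slot 7
823: h=0 -> slot 0
818: h=7, h2=3, probe 7,10 -> slot 10
812: h=12, h2=13, probe 12,8 -> slot 8
642: h=12, h2=3, probe 12,15 -> slot 15
13: h=12, h2=14, probe 12,9,6 -> slot 6
Table: [823, ∅, ∅, ∅, ∅, 120, 13, 795, 812, 20, 818, ∅, 472, ∅, ∅, 642, ∅]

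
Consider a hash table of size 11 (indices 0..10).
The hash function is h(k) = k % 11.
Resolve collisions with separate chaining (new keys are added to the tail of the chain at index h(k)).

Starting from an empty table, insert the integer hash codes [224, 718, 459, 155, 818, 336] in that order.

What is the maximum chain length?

224 → bucket 4
718 → bucket 3
459 → bucket 8
155 → bucket 1
818 → bucket 4 (collision)
336 → bucket 6
Final buckets:
0: -
1: 155
2: -
3: 718
4: 224 -> 818
5: -
6: 336
7: -
8: 459
9: -
10: -

2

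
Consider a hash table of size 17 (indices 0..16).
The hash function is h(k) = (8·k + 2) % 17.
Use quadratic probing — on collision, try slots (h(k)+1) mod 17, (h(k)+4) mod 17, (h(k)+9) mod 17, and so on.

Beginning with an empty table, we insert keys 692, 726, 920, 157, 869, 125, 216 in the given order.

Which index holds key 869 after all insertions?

Insert 692: h=13, slot 13 empty => index 13.
Insert 726: h=13, slot 13 occupied => index 14.
Insert 920: h=1, slot 1 empty => index 1.
Insert 157: h=0, slot 0 empty => index 0.
Insert 869: h=1, slot 1 occupied => index 2.
Insert 125: h=16, slot 16 empty => index 16.
Insert 216: h=13, slots 13,14,0 occupied => index 5.
Table: [157, 920, 869, -, -, 216, -, -, -, -, -, -, -, 692, 726, -, 125]

2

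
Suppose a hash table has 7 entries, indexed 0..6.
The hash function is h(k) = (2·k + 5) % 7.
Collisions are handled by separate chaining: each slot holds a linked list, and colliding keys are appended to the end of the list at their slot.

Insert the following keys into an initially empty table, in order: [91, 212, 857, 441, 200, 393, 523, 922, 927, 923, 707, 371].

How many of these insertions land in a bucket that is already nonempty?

91 → bucket 5
212 → bucket 2
857 → bucket 4
441 → bucket 5 (collision)
200 → bucket 6
393 → bucket 0
523 → bucket 1
922 → bucket 1 (collision)
927 → bucket 4 (collision)
923 → bucket 3
707 → bucket 5 (collision)
371 → bucket 5 (collision)
Final buckets:
0: 393
1: 523 -> 922
2: 212
3: 923
4: 857 -> 927
5: 91 -> 441 -> 707 -> 371
6: 200

5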